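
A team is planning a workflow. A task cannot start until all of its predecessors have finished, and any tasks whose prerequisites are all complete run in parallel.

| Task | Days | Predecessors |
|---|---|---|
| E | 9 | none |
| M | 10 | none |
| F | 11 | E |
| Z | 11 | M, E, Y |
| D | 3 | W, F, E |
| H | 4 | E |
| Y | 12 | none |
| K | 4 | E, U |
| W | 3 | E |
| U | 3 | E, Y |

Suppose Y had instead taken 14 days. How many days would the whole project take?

Critical path before the change: Y→Z = 12+11 = 23 giving 23 days.
Since Y is critical, the +2 change carries straight to that chain (now 25 days).
The critical path is still Y→Z; finish is now 25 days.

25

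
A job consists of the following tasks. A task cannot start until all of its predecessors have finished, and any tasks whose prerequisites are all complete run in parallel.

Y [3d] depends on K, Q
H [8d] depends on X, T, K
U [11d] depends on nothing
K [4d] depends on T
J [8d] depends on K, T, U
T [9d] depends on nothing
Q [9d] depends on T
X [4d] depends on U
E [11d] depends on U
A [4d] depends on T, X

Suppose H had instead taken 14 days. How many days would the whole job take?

The binding path is U→X→H = 11+4+8 = 23; finish at 23 days.
H lies on that path, so at 14 days the path becomes 29 days.
The critical path is still U→X→H; finish is now 29 days.

29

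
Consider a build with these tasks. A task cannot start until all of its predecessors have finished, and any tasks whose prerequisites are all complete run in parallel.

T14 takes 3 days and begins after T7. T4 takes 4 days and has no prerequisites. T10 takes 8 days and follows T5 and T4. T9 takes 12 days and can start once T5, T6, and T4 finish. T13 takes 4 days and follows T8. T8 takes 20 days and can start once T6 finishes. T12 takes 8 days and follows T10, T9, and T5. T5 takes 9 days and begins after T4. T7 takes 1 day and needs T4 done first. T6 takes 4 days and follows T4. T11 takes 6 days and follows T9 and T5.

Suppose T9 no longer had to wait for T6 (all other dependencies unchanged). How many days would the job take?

33

Before: longest chain T4→T5→T9→T12 = 4+9+12+8 = 33, finish 33.
Dropping T6→T9 doesn't change T9's earliest start (13); another predecessor still binds.
New critical path: T4→T5→T9→T12 = 4+9+12+8 = 33 ⇒ 33 days.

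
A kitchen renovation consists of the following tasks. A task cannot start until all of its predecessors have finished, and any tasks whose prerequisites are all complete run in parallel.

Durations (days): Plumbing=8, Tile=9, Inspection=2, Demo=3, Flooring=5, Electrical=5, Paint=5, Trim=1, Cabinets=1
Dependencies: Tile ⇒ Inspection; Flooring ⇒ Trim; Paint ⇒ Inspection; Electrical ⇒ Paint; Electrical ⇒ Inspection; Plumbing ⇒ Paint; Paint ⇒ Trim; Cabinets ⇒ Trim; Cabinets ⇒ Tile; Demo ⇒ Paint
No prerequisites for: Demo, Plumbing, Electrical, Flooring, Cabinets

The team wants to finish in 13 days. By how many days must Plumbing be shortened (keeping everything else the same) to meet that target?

2

Current finish: 15 days; target: 13.
Plumbing is on every critical path, so each day cut from Plumbing cuts the finish by one (this holds down to a finish of 12).
Need 15 − 13 = 2 days off Plumbing → Plumbing becomes 6 days, finish becomes 13.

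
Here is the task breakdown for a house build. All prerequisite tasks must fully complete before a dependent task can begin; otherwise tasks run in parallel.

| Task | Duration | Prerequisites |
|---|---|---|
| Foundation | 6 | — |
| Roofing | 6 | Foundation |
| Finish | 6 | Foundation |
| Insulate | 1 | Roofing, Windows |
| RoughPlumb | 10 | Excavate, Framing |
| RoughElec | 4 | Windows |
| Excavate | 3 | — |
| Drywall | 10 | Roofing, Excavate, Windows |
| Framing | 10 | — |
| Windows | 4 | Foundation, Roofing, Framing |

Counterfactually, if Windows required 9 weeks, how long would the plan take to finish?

Critical path before the change: Foundation→Roofing→Windows→Drywall = 6+6+4+10 = 26 giving 26 weeks.
Windows lies on that path, so at 9 weeks the path becomes 31 weeks.
That remains the longest chain; total 31 weeks.

31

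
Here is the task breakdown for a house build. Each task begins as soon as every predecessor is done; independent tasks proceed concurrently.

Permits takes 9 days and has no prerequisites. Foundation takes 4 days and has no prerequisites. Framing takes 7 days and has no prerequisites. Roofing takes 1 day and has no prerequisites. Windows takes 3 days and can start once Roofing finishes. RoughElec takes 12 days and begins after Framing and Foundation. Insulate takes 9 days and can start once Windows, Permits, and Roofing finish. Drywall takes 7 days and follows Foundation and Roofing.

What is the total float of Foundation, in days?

3

Critical path: Framing→RoughElec = 7+12 = 19, so the finish is 19 days.
The longest chain containing Foundation totals 16 days.
So Foundation can slip 7 − 4 = 3 days.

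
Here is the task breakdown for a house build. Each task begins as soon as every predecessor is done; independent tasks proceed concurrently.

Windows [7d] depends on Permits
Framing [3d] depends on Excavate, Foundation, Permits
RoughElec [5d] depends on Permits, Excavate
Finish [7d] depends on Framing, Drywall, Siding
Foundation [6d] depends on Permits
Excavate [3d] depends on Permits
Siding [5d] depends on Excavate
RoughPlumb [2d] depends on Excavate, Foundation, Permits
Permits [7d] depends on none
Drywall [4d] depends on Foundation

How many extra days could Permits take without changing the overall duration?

0

Critical path: Permits→Foundation→Drywall→Finish = 7+6+4+7 = 24, so the finish is 24 days.
The longest chain containing Permits totals 24 days.
Slack of Permits = 0 − 0 = 0 days.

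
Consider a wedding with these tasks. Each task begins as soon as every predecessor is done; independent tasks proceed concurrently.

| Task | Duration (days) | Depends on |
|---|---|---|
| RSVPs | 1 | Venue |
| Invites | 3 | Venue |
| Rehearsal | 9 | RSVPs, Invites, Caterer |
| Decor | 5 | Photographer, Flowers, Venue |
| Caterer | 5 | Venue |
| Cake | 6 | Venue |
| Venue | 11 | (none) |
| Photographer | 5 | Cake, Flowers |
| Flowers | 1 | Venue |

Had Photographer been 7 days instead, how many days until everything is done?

29

Baseline: Venue→Cake→Photographer→Decor = 11+6+5+5 = 27 → 27 days.
Photographer lies on that path, so at 7 days the path becomes 29 days.
That remains the longest chain; total 29 days.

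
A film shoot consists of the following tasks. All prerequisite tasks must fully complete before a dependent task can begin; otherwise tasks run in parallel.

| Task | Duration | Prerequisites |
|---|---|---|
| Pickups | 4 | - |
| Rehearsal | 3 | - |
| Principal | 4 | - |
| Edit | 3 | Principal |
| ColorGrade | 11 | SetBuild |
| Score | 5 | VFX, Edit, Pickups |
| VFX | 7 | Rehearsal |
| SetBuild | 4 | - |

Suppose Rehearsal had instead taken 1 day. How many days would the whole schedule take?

Critical path before the change: Rehearsal→VFX→Score = 3+7+5 = 15 giving 15 days.
Since Rehearsal is critical, the -2 change carries straight to that chain (now 13 days).
The binding chain switches to SetBuild→ColorGrade = 4+11 = 15; finish 15 days.

15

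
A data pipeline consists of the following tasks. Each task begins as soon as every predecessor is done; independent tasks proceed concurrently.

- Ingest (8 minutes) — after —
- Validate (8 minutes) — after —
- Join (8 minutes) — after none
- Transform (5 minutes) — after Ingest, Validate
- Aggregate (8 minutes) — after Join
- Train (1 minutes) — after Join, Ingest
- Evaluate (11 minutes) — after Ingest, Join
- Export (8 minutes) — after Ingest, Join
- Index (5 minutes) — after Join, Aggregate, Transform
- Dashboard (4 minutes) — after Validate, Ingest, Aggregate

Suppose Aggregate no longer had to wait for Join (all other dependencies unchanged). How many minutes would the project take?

19

Original critical path: Join→Aggregate→Index = 8+8+5 = 21 ⇒ 21 minutes.
Without Join→Aggregate, Aggregate's earliest start moves from 8 to 0.
After: Ingest→Evaluate = 8+11 = 19 → 19 minutes.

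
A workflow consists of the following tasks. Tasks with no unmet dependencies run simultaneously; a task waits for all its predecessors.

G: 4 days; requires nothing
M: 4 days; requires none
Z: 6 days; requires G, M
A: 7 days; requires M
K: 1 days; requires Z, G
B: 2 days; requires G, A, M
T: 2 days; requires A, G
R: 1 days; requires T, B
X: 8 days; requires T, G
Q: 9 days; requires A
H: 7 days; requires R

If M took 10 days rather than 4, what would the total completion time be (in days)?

27

Critical path before the change: M→A→B→R→H = 4+7+2+1+7 = 21 giving 21 days.
Since M is critical, the +6 change carries straight to that chain (now 27 days).
No other chain overtakes it, so the finish is 27 days.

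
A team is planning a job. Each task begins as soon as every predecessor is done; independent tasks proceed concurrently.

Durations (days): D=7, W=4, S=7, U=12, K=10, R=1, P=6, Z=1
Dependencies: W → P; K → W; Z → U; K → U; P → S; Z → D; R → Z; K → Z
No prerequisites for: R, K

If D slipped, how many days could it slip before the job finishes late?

Critical path: K→W→P→S = 10+4+6+7 = 27, so the finish is 27 days.
D finishes as early as 18 and must finish by 27.
So D can slip 27 − 18 = 9 days.

9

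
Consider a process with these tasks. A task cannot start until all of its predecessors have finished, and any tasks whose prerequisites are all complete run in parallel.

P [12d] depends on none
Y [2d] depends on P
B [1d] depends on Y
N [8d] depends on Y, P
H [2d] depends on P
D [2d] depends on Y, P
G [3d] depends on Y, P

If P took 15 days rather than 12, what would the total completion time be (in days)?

25

As given, the longest chain is P→Y→N = 12+2+8 = 22, so the finish is 22 days.
P is on the critical path; changing it to 15 makes that path 25 days.
The critical path is still P→Y→N; finish is now 25 days.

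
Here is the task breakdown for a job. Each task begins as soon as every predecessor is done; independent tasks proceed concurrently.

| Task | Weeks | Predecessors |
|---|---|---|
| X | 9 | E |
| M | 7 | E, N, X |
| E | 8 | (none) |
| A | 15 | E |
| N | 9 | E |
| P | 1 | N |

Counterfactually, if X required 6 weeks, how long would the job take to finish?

24

The binding path is E→X→M = 8+9+7 = 24; finish at 24 weeks.
Since X is critical, the -3 change carries straight to that chain (now 21 weeks).
The binding chain switches to E→N→M = 8+9+7 = 24; finish 24 weeks.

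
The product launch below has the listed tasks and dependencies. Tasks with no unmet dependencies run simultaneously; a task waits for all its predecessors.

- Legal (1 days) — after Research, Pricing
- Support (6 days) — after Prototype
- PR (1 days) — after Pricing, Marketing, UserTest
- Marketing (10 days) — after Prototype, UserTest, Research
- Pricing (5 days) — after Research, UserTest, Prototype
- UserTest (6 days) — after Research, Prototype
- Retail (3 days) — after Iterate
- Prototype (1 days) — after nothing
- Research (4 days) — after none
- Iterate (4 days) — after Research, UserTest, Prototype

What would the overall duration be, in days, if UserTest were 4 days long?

Critical path before the change: Research→UserTest→Marketing→PR = 4+6+10+1 = 21 giving 21 days.
UserTest lies on that path, so at 4 days the path becomes 19 days.
No other chain overtakes it, so the finish is 19 days.

19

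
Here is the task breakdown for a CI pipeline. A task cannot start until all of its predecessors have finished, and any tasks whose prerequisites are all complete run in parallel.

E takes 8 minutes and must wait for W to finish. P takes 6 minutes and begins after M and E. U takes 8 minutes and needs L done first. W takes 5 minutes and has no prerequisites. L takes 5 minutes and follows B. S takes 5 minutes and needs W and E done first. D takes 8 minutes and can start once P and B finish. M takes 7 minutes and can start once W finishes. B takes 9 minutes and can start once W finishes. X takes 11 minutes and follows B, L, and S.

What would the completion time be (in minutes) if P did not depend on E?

30

With the dependency in place, W→B→L→X = 5+9+5+11 = 30 sets the finish at 30 minutes.
Without E→P, P's earliest start moves from 13 to 12.
After: W→B→L→X = 5+9+5+11 = 30 → 30 minutes.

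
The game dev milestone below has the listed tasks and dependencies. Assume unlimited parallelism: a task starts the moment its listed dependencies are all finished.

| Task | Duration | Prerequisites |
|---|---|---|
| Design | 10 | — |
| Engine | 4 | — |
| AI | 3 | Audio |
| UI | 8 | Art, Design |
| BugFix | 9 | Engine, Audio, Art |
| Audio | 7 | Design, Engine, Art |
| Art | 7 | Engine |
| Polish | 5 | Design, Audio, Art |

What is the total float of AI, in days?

The longest chain is Engine→Art→Audio→BugFix = 4+7+7+9 = 27; overall finish 27 days.
Longest path through AI: 21 days (earliest finish 21, latest finish 27).
Float = 27 − 21 = 6.

6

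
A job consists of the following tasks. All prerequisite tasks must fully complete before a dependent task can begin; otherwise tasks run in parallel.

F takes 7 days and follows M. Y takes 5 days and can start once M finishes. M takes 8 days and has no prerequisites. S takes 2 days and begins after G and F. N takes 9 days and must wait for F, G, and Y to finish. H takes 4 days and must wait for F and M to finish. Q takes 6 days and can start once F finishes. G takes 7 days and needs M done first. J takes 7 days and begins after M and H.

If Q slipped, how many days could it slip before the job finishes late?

M→F→H→J = 8+7+4+7 = 26 sets the makespan at 26 days.
Q finishes as early as 21 and must finish by 26.
Slack of Q = 20 − 15 = 5 days.

5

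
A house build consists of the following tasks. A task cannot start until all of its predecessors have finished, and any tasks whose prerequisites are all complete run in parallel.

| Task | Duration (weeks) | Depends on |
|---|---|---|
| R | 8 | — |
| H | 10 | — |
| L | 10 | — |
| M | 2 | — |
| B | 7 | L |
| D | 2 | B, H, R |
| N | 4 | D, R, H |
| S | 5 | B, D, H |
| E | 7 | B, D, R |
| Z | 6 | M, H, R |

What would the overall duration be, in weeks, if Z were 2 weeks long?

Critical path before the change: L→B→D→E = 10+7+2+7 = 26 giving 26 weeks.
The longest path through Z is only 16 weeks, so Z has float 10.
That remains the longest chain; total 26 weeks.

26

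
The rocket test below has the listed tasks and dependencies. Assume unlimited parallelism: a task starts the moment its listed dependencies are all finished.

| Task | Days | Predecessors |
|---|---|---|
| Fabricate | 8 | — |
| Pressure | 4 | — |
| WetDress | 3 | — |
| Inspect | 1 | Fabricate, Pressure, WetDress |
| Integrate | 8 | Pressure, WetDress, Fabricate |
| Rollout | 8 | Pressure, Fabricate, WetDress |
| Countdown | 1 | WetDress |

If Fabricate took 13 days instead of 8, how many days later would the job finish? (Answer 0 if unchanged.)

As given, the longest chain is Fabricate→Integrate = 8+8 = 16, so the finish is 16 days.
Fabricate lies on that path, so at 13 days the path becomes 21 days.
The critical path is still Fabricate→Integrate; finish is now 21 days.
Change in finish: 21 − 16 = +5 days.

5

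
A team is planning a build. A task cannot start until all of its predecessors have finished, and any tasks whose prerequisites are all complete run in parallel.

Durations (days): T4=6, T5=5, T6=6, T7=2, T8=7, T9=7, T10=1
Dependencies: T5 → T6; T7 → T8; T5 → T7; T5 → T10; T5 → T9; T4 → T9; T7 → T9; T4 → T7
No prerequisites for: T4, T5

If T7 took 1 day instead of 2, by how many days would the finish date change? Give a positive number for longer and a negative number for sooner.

-1

Actual critical path: T4→T7→T8 = 6+2+7 = 15 ⇒ 15 days.
Since T7 is critical, the -1 change carries straight to that chain (now 14 days).
The critical path is still T4→T7→T8; finish is now 14 days.
Change in finish: 14 − 15 = -1 days.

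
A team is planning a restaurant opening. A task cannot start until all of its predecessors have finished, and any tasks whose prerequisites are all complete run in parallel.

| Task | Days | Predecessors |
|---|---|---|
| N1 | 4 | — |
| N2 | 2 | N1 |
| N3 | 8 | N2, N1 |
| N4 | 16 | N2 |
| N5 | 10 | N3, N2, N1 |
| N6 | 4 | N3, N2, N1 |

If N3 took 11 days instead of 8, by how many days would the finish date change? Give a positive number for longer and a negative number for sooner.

3

Baseline: N1→N2→N3→N5 = 4+2+8+10 = 24 → 24 days.
N3 is on the critical path; changing it to 11 makes that path 27 days.
That remains the longest chain; total 27 days.
Change in finish: 27 − 24 = +3 days.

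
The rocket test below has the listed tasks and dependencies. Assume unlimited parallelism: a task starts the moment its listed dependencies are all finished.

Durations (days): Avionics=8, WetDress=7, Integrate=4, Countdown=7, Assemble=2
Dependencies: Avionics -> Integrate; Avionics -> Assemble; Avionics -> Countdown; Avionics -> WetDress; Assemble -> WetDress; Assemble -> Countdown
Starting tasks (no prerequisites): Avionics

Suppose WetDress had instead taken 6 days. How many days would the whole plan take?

17

Actual critical path: Avionics→Assemble→WetDress = 8+2+7 = 17 ⇒ 17 days.
Since WetDress is critical, the -1 change carries straight to that chain (now 16 days).
New critical path: Avionics→Assemble→Countdown = 8+2+7 = 17 ⇒ 17 days.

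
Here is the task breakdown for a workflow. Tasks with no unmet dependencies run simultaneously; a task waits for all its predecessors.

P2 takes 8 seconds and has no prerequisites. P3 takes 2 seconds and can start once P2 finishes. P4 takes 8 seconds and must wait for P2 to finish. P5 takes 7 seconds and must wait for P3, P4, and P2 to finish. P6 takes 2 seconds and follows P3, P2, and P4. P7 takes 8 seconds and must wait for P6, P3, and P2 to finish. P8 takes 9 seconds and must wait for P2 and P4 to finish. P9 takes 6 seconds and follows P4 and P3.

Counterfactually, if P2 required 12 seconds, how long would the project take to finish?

30

Critical path before the change: P2→P4→P6→P7 = 8+8+2+8 = 26 giving 26 seconds.
P2 is on the critical path; changing it to 12 makes that path 30 seconds.
The critical path is still P2→P4→P6→P7; finish is now 30 seconds.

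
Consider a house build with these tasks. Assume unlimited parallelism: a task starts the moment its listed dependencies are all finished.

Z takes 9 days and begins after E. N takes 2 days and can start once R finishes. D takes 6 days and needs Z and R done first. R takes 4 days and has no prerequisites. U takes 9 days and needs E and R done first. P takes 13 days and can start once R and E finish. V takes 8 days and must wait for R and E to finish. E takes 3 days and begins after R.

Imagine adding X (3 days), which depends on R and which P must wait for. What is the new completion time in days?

Originally the job takes 22 days.
With X inserted, P now waits for max(R, E, X).
New critical path: R→E→Z→D = 4+3+9+6 = 22 ⇒ 22 days.

22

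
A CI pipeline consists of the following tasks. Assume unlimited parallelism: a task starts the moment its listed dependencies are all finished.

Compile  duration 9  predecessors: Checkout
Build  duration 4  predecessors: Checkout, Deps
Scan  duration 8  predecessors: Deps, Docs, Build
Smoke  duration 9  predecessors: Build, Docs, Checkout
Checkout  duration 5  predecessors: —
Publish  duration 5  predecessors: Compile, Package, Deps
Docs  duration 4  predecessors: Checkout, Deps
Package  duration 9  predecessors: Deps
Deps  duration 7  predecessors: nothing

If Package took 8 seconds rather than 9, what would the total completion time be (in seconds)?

Critical path before the change: Deps→Package→Publish = 7+9+5 = 21 giving 21 seconds.
Since Package is critical, the -1 change carries straight to that chain (now 20 seconds).
New critical path: Deps→Build→Smoke = 7+4+9 = 20 ⇒ 20 seconds.

20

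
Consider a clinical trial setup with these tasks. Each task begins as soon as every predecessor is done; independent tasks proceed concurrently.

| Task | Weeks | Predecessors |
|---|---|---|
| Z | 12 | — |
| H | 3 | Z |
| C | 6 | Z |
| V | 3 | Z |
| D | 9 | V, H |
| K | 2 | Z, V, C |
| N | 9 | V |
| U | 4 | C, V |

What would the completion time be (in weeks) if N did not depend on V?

24

Before: longest chain Z→H→D = 12+3+9 = 24, finish 24.
Without V→N, N's earliest start moves from 15 to 0.
New critical path: Z→H→D = 12+3+9 = 24 ⇒ 24 weeks.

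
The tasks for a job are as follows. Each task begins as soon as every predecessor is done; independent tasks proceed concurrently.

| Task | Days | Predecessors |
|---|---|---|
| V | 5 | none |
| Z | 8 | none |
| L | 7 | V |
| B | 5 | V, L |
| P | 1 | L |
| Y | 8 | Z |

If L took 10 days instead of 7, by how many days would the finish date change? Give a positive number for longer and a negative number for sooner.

3

The binding path is V→L→B = 5+7+5 = 17; finish at 17 days.
Since L is critical, the +3 change carries straight to that chain (now 20 days).
That remains the longest chain; total 20 days.
Change in finish: 20 − 17 = +3 days.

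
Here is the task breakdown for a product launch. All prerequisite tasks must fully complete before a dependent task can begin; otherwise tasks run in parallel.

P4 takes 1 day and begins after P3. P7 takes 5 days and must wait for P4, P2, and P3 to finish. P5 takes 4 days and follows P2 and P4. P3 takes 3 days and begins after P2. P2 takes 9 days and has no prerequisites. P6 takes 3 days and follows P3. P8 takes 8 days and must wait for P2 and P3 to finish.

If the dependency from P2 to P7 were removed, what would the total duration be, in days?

Original critical path: P2→P3→P8 = 9+3+8 = 20 ⇒ 20 days.
Dropping P2→P7 doesn't change P7's earliest start (13); another predecessor still binds.
The longest chain is now P2→P3→P8 = 9+3+8 = 20, so the project takes 20 days.

20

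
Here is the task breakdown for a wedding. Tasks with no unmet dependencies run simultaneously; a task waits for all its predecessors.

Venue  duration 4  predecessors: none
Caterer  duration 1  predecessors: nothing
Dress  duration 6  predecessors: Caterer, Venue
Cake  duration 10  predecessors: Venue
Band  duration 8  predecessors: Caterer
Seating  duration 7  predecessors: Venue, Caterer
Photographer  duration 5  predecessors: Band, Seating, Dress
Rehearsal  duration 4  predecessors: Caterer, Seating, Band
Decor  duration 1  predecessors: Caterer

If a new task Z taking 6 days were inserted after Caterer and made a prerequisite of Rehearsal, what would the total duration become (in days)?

Originally the job takes 16 days.
With Z inserted, Rehearsal now waits for max(Caterer, Seating, Band, Z).
New critical path: Venue→Seating→Photographer = 4+7+5 = 16 ⇒ 16 days.

16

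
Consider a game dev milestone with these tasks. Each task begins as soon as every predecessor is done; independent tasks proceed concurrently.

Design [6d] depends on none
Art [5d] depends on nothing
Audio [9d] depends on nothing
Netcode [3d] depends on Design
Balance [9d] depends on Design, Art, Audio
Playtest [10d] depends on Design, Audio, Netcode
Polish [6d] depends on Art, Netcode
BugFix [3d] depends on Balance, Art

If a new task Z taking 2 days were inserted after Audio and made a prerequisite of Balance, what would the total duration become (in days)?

Originally the game dev milestone takes 21 days.
With Z inserted, Balance now waits for max(Design, Art, Audio, Z).
New critical path: Audio→Z→Balance→BugFix = 9+2+9+3 = 23 ⇒ 23 days.

23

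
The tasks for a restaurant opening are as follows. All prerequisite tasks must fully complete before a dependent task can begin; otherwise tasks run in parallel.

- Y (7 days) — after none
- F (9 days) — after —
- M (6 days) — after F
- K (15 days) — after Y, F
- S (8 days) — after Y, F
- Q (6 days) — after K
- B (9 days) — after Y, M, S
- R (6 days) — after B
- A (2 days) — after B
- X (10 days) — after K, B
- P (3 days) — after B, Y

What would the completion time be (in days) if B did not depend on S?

Before: longest chain F→S→B→X = 9+8+9+10 = 36, finish 36.
Without S→B, B's earliest start moves from 17 to 15.
The longest chain is now F→M→B→X = 9+6+9+10 = 34, so the schedule takes 34 days.

34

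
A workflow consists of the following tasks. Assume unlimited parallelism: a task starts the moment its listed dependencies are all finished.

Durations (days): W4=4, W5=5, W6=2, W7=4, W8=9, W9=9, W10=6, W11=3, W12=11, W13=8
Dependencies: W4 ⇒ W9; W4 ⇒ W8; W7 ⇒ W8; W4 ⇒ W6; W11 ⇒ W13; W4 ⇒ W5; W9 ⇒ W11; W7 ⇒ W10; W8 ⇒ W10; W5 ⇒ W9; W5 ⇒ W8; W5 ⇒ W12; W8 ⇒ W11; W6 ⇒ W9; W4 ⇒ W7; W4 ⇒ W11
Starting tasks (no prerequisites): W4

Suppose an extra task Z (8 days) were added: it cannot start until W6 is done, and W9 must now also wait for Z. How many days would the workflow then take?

Originally the workflow takes 29 days.
With Z inserted, W9 now waits for max(W4, W5, W6, Z).
New critical path: W4→W6→Z→W9→W11→W13 = 4+2+8+9+3+8 = 34 ⇒ 34 days.

34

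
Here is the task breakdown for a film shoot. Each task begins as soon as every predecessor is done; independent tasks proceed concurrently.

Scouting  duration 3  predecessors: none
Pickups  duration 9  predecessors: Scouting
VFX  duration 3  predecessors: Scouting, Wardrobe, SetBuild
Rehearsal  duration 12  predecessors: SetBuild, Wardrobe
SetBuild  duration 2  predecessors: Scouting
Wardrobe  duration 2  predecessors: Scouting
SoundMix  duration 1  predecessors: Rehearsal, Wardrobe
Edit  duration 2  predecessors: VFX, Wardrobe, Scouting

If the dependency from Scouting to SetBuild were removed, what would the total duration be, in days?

Before: longest chain Scouting→SetBuild→Rehearsal→SoundMix = 3+2+12+1 = 18, finish 18.
Without Scouting→SetBuild, SetBuild's earliest start moves from 3 to 0.
New critical path: Scouting→Wardrobe→Rehearsal→SoundMix = 3+2+12+1 = 18 ⇒ 18 days.

18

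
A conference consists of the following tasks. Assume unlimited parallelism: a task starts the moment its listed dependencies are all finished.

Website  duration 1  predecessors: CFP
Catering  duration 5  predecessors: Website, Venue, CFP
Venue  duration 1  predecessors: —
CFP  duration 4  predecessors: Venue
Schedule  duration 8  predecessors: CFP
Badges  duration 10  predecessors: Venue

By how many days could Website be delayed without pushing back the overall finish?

2

The longest chain is Venue→CFP→Schedule = 1+4+8 = 13; overall finish 13 days.
Website finishes as early as 6 and must finish by 8.
So Website can slip 8 − 6 = 2 days.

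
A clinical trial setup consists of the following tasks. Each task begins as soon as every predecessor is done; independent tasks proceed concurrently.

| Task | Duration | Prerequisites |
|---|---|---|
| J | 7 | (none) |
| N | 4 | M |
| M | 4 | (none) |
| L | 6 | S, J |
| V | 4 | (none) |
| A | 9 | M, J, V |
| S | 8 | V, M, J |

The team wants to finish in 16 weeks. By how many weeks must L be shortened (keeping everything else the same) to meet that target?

Current finish: 21 weeks; target: 16.
L is on every critical path, so each week cut from L cuts the finish by one (this holds down to a finish of 16).
Need 21 − 16 = 5 weeks off L → L becomes 1 week, finish becomes 16.

5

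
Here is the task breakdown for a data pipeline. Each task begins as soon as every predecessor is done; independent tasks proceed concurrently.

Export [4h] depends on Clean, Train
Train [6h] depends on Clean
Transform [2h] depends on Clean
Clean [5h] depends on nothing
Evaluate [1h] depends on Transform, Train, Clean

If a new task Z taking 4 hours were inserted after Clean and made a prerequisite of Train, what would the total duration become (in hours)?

Originally the job takes 15 hours.
With Z inserted, Train now waits for max(Clean, Z).
New critical path: Clean→Z→Train→Export = 5+4+6+4 = 19 ⇒ 19 hours.

19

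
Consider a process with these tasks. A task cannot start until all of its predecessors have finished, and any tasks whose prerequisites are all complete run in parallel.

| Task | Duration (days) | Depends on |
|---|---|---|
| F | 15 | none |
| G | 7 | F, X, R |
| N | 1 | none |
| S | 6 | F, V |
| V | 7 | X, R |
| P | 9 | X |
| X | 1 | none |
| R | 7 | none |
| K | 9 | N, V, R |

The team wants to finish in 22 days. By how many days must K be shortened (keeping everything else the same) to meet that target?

Current finish: 23 days; target: 22.
K is on every critical path, so each day cut from K cuts the finish by one (this holds down to a finish of 22).
Need 23 − 22 = 1 day off K → K becomes 8 days, finish becomes 22.

1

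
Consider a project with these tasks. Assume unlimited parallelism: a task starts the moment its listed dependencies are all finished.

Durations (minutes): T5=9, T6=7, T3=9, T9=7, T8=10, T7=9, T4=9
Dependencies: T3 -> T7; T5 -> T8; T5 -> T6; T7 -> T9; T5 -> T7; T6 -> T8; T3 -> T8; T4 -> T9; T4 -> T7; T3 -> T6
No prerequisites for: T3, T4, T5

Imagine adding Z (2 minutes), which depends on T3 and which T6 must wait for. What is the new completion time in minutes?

28

Originally the plan takes 26 minutes.
With Z inserted, T6 now waits for max(T3, T5, Z).
New critical path: T3→Z→T6→T8 = 9+2+7+10 = 28 ⇒ 28 minutes.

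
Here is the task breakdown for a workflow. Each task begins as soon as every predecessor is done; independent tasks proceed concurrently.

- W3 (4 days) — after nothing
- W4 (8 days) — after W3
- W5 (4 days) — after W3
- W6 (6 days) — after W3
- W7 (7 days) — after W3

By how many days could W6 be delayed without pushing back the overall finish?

Critical path: W3→W4 = 4+8 = 12, so the finish is 12 days.
W6 finishes as early as 10 and must finish by 12.
Slack of W6 = 6 − 4 = 2 days.

2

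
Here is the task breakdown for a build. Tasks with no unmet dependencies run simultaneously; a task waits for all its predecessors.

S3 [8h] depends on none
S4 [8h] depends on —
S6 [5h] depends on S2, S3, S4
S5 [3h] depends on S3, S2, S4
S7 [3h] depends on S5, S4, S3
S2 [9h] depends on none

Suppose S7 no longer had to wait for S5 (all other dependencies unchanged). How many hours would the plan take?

Original critical path: S2→S5→S7 = 9+3+3 = 15 ⇒ 15 hours.
Without S5→S7, S7's earliest start moves from 12 to 8.
New critical path: S2→S6 = 9+5 = 14 ⇒ 14 hours.

14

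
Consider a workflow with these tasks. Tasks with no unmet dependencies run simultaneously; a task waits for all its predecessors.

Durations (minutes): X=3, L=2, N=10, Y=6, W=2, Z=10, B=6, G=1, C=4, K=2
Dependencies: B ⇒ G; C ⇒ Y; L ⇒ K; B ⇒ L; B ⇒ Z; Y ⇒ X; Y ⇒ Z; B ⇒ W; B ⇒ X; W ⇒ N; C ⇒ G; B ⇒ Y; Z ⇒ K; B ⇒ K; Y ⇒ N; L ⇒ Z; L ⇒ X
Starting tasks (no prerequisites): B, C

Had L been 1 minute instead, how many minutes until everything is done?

24

Critical path before the change: B→Y→Z→K = 6+6+10+2 = 24 giving 24 minutes.
L is off the critical path — its longest chain is 20 minutes, giving 4 of slack.
No other chain overtakes it, so the finish is 24 minutes.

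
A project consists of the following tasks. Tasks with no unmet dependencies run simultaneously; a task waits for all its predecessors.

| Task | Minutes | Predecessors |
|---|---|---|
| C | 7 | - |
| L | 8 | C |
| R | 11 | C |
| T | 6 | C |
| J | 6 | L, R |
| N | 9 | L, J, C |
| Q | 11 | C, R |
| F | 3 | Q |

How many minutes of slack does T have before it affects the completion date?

Critical path: C→R→J→N = 7+11+6+9 = 33, so the finish is 33 minutes.
Longest path through T: 13 minutes (earliest finish 13, latest finish 33).
Slack of T = 27 − 7 = 20 minutes.

20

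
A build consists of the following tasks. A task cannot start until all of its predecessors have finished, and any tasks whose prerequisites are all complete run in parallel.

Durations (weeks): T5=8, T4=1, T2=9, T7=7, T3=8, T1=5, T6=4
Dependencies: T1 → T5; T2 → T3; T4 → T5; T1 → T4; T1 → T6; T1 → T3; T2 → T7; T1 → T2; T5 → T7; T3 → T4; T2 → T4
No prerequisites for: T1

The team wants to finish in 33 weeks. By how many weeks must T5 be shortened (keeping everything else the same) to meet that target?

Current finish: 38 weeks; target: 33.
T5 is on every critical path, so each week cut from T5 cuts the finish by one (this holds down to a finish of 31).
Need 38 − 33 = 5 weeks off T5 → T5 becomes 3 weeks, finish becomes 33.

5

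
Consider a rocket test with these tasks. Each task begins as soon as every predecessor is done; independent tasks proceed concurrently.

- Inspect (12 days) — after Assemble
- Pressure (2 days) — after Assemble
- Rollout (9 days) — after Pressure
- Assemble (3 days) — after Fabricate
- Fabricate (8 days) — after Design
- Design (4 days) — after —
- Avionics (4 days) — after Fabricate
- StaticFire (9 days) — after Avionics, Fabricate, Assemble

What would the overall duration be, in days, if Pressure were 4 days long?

As given, the longest chain is Design→Fabricate→Assemble→Inspect = 4+8+3+12 = 27, so the finish is 27 days.
The longest path through Pressure is only 26 days, so Pressure has float 1.
Now Design→Fabricate→Assemble→Pressure→Rollout = 4+8+3+4+9 = 28 is longest, so the finish becomes 28 days.

28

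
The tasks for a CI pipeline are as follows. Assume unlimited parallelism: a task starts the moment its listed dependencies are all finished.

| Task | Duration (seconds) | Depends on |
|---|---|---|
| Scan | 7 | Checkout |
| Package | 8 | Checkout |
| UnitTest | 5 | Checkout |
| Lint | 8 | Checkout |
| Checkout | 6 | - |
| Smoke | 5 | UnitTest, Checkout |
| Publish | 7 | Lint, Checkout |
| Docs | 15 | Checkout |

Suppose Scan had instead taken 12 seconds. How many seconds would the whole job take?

21

Actual critical path: Checkout→Lint→Publish = 6+8+7 = 21 ⇒ 21 seconds.
Scan is off the critical path — its longest chain is 13 seconds, giving 8 of slack.
The critical path is still Checkout→Lint→Publish; finish is now 21 seconds.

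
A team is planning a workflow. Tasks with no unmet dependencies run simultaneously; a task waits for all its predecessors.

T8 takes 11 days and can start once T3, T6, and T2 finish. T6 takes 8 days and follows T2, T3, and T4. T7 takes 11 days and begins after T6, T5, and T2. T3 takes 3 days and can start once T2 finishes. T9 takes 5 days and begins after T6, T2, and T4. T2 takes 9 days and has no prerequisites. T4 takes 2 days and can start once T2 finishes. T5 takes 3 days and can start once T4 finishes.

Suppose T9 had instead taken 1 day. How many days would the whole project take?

31

Baseline: T2→T3→T6→T7 = 9+3+8+11 = 31 → 31 days.
T9 is off the critical path — its longest chain is 25 days, giving 6 of slack.
The critical path is still T2→T3→T6→T7; finish is now 31 days.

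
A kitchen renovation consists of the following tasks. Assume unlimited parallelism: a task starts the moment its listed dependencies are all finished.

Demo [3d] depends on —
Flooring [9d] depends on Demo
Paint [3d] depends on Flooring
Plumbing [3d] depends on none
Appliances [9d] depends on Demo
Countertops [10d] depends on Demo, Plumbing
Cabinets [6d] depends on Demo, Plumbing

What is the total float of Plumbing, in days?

2

Demo→Flooring→Paint = 3+9+3 = 15 sets the makespan at 15 days.
The longest chain containing Plumbing totals 13 days.
So Plumbing can slip 5 − 3 = 2 days.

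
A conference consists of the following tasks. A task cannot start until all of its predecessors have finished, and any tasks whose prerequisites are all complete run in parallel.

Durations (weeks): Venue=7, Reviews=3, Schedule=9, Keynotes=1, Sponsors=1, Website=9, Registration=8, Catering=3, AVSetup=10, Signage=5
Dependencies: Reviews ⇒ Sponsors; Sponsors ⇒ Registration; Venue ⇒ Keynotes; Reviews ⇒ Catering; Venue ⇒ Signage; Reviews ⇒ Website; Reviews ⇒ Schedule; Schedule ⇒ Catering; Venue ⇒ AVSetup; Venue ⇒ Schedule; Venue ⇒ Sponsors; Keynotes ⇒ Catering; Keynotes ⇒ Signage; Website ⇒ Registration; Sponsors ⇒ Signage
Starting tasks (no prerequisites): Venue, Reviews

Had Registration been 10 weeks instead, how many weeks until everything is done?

22

As given, the longest chain is Reviews→Website→Registration = 3+9+8 = 20, so the finish is 20 weeks.
Since Registration is critical, the +2 change carries straight to that chain (now 22 weeks).
The critical path is still Reviews→Website→Registration; finish is now 22 weeks.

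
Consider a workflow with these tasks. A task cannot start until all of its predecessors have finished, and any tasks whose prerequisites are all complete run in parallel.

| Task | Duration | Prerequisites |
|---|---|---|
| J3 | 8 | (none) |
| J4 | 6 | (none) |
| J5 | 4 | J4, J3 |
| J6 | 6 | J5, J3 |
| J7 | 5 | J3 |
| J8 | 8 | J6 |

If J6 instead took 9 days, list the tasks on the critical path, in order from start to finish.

J3, J5, J6, J8

The binding path is J3→J5→J6→J8 = 8+4+6+8 = 26; finish at 26 days.
Since J6 is critical, the +3 change carries straight to that chain (now 29 days).
The critical path is still J3→J5→J6→J8; finish is now 29 days.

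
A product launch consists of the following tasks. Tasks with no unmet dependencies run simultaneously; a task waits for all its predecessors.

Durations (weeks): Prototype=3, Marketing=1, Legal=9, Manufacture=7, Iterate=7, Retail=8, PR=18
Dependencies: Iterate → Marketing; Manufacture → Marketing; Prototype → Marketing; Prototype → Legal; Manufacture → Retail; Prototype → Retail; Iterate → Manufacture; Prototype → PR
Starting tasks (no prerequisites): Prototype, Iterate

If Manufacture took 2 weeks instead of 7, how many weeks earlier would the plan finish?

1

Critical path before the change: Iterate→Manufacture→Retail = 7+7+8 = 22 giving 22 weeks.
Since Manufacture is critical, the -5 change carries straight to that chain (now 17 weeks).
New critical path: Prototype→PR = 3+18 = 21 ⇒ 21 weeks.
Change in finish: 21 − 22 = -1 weeks.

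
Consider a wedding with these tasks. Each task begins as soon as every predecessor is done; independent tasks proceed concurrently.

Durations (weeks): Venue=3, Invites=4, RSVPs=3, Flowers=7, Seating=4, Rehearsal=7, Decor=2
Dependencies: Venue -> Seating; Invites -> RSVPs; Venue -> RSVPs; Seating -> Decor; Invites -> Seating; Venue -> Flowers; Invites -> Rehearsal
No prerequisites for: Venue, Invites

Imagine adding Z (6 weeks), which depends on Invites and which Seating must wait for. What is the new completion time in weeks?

Originally the plan takes 11 weeks.
With Z inserted, Seating now waits for max(Invites, Venue, Z).
New critical path: Invites→Z→Seating→Decor = 4+6+4+2 = 16 ⇒ 16 weeks.

16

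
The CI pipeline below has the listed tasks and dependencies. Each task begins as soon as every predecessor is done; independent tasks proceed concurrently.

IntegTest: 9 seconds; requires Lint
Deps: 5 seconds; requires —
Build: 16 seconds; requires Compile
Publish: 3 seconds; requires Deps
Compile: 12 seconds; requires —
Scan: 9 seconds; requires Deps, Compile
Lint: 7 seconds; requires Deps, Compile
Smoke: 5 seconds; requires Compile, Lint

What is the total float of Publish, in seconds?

The longest chain is Compile→Lint→IntegTest = 12+7+9 = 28; overall finish 28 seconds.
Publish finishes as early as 8 and must finish by 28.
Float = 28 − 8 = 20.

20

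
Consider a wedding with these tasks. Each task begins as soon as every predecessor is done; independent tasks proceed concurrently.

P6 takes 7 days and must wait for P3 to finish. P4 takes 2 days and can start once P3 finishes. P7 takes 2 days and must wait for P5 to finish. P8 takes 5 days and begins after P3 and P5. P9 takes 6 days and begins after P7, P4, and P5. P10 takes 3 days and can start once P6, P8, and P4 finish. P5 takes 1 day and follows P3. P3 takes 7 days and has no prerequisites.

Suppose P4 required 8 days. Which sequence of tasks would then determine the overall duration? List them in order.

As given, the longest chain is P3→P6→P10 = 7+7+3 = 17, so the finish is 17 days.
P4 has 2 days of float (longest path through it is 15).
New critical path: P3→P4→P9 = 7+8+6 = 21 ⇒ 21 days.

P3, P4, P9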